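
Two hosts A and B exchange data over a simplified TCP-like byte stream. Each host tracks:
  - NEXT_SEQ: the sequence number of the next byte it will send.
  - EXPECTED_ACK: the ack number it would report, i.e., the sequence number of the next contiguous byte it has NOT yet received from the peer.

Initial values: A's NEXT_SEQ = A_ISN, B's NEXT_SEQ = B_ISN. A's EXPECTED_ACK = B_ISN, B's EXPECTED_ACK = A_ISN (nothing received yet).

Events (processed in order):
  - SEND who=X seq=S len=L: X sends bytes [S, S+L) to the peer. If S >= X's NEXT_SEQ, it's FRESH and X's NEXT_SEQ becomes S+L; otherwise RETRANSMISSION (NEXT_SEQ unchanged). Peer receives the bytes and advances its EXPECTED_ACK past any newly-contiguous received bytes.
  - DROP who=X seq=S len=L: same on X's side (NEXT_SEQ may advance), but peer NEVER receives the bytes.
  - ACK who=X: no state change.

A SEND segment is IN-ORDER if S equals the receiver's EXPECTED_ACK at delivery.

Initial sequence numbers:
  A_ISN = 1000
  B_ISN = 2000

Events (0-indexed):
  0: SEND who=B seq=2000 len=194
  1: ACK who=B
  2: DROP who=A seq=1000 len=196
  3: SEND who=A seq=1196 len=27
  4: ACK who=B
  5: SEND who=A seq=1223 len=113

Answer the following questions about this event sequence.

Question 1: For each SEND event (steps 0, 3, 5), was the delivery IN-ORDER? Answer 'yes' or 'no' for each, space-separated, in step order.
Answer: yes no no

Derivation:
Step 0: SEND seq=2000 -> in-order
Step 3: SEND seq=1196 -> out-of-order
Step 5: SEND seq=1223 -> out-of-order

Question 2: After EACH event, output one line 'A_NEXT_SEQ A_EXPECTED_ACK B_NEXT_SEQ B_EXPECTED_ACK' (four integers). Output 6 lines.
1000 2194 2194 1000
1000 2194 2194 1000
1196 2194 2194 1000
1223 2194 2194 1000
1223 2194 2194 1000
1336 2194 2194 1000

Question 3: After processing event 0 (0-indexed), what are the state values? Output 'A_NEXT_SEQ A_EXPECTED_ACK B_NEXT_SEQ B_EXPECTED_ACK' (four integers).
After event 0: A_seq=1000 A_ack=2194 B_seq=2194 B_ack=1000

1000 2194 2194 1000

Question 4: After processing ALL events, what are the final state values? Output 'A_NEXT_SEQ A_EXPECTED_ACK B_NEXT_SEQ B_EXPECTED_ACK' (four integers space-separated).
After event 0: A_seq=1000 A_ack=2194 B_seq=2194 B_ack=1000
After event 1: A_seq=1000 A_ack=2194 B_seq=2194 B_ack=1000
After event 2: A_seq=1196 A_ack=2194 B_seq=2194 B_ack=1000
After event 3: A_seq=1223 A_ack=2194 B_seq=2194 B_ack=1000
After event 4: A_seq=1223 A_ack=2194 B_seq=2194 B_ack=1000
After event 5: A_seq=1336 A_ack=2194 B_seq=2194 B_ack=1000

Answer: 1336 2194 2194 1000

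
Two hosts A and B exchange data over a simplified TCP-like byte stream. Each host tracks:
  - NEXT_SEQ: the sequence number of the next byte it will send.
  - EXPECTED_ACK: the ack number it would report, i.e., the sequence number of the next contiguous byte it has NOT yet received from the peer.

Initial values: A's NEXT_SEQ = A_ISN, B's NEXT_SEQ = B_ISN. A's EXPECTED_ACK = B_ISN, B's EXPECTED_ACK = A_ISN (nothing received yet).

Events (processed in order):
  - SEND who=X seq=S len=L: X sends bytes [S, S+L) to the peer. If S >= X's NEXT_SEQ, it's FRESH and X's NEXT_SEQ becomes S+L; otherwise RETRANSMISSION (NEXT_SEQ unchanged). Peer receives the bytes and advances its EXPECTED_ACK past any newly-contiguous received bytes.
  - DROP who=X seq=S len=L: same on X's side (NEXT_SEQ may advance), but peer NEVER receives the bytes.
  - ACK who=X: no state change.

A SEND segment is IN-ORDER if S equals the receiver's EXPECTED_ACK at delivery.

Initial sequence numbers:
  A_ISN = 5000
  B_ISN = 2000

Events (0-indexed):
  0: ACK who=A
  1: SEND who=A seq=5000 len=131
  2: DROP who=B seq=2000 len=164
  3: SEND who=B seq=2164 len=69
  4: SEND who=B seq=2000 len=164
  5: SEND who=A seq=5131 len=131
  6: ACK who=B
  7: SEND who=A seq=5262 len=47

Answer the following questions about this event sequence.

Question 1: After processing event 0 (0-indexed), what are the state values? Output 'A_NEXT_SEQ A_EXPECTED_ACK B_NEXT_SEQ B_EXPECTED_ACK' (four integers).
After event 0: A_seq=5000 A_ack=2000 B_seq=2000 B_ack=5000

5000 2000 2000 5000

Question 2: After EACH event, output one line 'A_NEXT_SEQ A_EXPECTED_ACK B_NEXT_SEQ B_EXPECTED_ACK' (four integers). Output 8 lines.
5000 2000 2000 5000
5131 2000 2000 5131
5131 2000 2164 5131
5131 2000 2233 5131
5131 2233 2233 5131
5262 2233 2233 5262
5262 2233 2233 5262
5309 2233 2233 5309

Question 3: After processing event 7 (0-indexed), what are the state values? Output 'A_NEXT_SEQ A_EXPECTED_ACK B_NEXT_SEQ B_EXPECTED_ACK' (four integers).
After event 0: A_seq=5000 A_ack=2000 B_seq=2000 B_ack=5000
After event 1: A_seq=5131 A_ack=2000 B_seq=2000 B_ack=5131
After event 2: A_seq=5131 A_ack=2000 B_seq=2164 B_ack=5131
After event 3: A_seq=5131 A_ack=2000 B_seq=2233 B_ack=5131
After event 4: A_seq=5131 A_ack=2233 B_seq=2233 B_ack=5131
After event 5: A_seq=5262 A_ack=2233 B_seq=2233 B_ack=5262
After event 6: A_seq=5262 A_ack=2233 B_seq=2233 B_ack=5262
After event 7: A_seq=5309 A_ack=2233 B_seq=2233 B_ack=5309

5309 2233 2233 5309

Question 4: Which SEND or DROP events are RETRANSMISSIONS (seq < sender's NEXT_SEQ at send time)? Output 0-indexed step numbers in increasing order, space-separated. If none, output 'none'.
Step 1: SEND seq=5000 -> fresh
Step 2: DROP seq=2000 -> fresh
Step 3: SEND seq=2164 -> fresh
Step 4: SEND seq=2000 -> retransmit
Step 5: SEND seq=5131 -> fresh
Step 7: SEND seq=5262 -> fresh

Answer: 4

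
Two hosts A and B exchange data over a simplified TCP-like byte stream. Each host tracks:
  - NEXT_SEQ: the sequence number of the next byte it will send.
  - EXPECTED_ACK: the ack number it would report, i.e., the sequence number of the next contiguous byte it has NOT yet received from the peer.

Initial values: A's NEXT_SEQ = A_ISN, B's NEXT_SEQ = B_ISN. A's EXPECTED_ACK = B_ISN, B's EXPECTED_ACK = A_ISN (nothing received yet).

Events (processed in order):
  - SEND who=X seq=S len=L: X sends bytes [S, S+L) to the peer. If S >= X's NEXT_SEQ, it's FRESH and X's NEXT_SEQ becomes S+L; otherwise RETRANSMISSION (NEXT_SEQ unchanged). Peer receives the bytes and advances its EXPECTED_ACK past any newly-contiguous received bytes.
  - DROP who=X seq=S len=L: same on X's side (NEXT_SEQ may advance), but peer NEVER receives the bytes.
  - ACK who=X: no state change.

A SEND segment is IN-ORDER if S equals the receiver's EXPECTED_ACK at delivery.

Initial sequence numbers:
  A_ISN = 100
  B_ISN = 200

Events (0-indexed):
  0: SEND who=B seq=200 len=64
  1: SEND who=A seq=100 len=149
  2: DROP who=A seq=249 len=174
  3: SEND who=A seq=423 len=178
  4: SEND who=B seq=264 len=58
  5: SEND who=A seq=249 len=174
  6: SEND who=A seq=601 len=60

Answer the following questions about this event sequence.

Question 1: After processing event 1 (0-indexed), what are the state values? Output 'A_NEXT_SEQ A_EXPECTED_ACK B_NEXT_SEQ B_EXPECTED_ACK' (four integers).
After event 0: A_seq=100 A_ack=264 B_seq=264 B_ack=100
After event 1: A_seq=249 A_ack=264 B_seq=264 B_ack=249

249 264 264 249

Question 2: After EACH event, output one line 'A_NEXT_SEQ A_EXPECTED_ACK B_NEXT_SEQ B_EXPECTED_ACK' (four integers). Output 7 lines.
100 264 264 100
249 264 264 249
423 264 264 249
601 264 264 249
601 322 322 249
601 322 322 601
661 322 322 661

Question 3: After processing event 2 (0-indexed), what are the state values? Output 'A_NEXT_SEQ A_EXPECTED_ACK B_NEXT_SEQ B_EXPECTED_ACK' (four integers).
After event 0: A_seq=100 A_ack=264 B_seq=264 B_ack=100
After event 1: A_seq=249 A_ack=264 B_seq=264 B_ack=249
After event 2: A_seq=423 A_ack=264 B_seq=264 B_ack=249

423 264 264 249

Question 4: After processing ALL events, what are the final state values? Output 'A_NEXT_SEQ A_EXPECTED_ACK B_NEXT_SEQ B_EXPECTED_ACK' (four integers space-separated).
Answer: 661 322 322 661

Derivation:
After event 0: A_seq=100 A_ack=264 B_seq=264 B_ack=100
After event 1: A_seq=249 A_ack=264 B_seq=264 B_ack=249
After event 2: A_seq=423 A_ack=264 B_seq=264 B_ack=249
After event 3: A_seq=601 A_ack=264 B_seq=264 B_ack=249
After event 4: A_seq=601 A_ack=322 B_seq=322 B_ack=249
After event 5: A_seq=601 A_ack=322 B_seq=322 B_ack=601
After event 6: A_seq=661 A_ack=322 B_seq=322 B_ack=661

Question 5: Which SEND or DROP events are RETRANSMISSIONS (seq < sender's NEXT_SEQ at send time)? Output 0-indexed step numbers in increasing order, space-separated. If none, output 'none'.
Step 0: SEND seq=200 -> fresh
Step 1: SEND seq=100 -> fresh
Step 2: DROP seq=249 -> fresh
Step 3: SEND seq=423 -> fresh
Step 4: SEND seq=264 -> fresh
Step 5: SEND seq=249 -> retransmit
Step 6: SEND seq=601 -> fresh

Answer: 5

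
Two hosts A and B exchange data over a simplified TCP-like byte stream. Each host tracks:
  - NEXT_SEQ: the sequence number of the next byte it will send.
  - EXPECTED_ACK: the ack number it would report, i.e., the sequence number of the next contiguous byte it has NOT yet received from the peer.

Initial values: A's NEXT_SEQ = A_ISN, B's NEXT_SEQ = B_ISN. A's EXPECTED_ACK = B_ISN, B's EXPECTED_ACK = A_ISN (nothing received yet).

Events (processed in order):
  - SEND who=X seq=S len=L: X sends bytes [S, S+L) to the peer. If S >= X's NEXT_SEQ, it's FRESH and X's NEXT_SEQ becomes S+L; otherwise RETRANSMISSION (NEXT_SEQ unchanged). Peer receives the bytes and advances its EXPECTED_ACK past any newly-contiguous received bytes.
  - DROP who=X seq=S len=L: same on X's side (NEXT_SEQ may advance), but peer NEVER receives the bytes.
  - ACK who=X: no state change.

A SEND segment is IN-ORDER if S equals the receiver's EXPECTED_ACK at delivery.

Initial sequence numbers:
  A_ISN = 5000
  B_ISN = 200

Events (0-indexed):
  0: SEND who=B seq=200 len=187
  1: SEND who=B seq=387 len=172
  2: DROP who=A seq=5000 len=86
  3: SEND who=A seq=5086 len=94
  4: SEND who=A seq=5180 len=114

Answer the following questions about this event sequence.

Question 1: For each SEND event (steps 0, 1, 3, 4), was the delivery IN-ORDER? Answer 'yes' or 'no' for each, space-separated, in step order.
Step 0: SEND seq=200 -> in-order
Step 1: SEND seq=387 -> in-order
Step 3: SEND seq=5086 -> out-of-order
Step 4: SEND seq=5180 -> out-of-order

Answer: yes yes no no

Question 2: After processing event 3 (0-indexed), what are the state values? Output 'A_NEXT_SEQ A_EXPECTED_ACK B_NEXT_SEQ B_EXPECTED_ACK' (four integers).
After event 0: A_seq=5000 A_ack=387 B_seq=387 B_ack=5000
After event 1: A_seq=5000 A_ack=559 B_seq=559 B_ack=5000
After event 2: A_seq=5086 A_ack=559 B_seq=559 B_ack=5000
After event 3: A_seq=5180 A_ack=559 B_seq=559 B_ack=5000

5180 559 559 5000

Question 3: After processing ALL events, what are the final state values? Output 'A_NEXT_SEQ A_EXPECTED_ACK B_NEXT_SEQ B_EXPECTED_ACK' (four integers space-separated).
Answer: 5294 559 559 5000

Derivation:
After event 0: A_seq=5000 A_ack=387 B_seq=387 B_ack=5000
After event 1: A_seq=5000 A_ack=559 B_seq=559 B_ack=5000
After event 2: A_seq=5086 A_ack=559 B_seq=559 B_ack=5000
After event 3: A_seq=5180 A_ack=559 B_seq=559 B_ack=5000
After event 4: A_seq=5294 A_ack=559 B_seq=559 B_ack=5000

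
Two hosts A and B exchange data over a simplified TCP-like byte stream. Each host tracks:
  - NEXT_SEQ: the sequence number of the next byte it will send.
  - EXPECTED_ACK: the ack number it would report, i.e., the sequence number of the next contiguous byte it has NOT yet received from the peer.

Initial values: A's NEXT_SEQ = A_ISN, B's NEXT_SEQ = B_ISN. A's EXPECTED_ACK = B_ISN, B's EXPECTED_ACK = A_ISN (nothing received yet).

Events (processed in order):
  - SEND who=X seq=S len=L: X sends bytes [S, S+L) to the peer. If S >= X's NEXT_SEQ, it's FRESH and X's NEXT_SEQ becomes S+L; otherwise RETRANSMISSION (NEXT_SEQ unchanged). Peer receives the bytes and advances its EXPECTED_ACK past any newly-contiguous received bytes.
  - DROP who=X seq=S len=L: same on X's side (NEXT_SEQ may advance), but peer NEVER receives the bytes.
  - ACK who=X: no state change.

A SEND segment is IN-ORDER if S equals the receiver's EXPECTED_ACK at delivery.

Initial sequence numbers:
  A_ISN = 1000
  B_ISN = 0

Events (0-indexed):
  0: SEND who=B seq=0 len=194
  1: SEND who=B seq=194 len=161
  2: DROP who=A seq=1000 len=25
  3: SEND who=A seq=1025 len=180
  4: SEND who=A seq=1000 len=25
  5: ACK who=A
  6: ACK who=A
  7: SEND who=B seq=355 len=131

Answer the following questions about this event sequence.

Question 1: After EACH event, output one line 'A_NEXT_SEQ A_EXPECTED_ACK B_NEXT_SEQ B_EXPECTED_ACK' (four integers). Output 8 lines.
1000 194 194 1000
1000 355 355 1000
1025 355 355 1000
1205 355 355 1000
1205 355 355 1205
1205 355 355 1205
1205 355 355 1205
1205 486 486 1205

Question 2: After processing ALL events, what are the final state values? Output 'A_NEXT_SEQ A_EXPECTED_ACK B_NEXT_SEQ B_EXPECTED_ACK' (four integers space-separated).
After event 0: A_seq=1000 A_ack=194 B_seq=194 B_ack=1000
After event 1: A_seq=1000 A_ack=355 B_seq=355 B_ack=1000
After event 2: A_seq=1025 A_ack=355 B_seq=355 B_ack=1000
After event 3: A_seq=1205 A_ack=355 B_seq=355 B_ack=1000
After event 4: A_seq=1205 A_ack=355 B_seq=355 B_ack=1205
After event 5: A_seq=1205 A_ack=355 B_seq=355 B_ack=1205
After event 6: A_seq=1205 A_ack=355 B_seq=355 B_ack=1205
After event 7: A_seq=1205 A_ack=486 B_seq=486 B_ack=1205

Answer: 1205 486 486 1205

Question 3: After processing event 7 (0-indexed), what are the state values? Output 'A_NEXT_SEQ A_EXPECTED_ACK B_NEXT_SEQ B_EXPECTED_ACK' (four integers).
After event 0: A_seq=1000 A_ack=194 B_seq=194 B_ack=1000
After event 1: A_seq=1000 A_ack=355 B_seq=355 B_ack=1000
After event 2: A_seq=1025 A_ack=355 B_seq=355 B_ack=1000
After event 3: A_seq=1205 A_ack=355 B_seq=355 B_ack=1000
After event 4: A_seq=1205 A_ack=355 B_seq=355 B_ack=1205
After event 5: A_seq=1205 A_ack=355 B_seq=355 B_ack=1205
After event 6: A_seq=1205 A_ack=355 B_seq=355 B_ack=1205
After event 7: A_seq=1205 A_ack=486 B_seq=486 B_ack=1205

1205 486 486 1205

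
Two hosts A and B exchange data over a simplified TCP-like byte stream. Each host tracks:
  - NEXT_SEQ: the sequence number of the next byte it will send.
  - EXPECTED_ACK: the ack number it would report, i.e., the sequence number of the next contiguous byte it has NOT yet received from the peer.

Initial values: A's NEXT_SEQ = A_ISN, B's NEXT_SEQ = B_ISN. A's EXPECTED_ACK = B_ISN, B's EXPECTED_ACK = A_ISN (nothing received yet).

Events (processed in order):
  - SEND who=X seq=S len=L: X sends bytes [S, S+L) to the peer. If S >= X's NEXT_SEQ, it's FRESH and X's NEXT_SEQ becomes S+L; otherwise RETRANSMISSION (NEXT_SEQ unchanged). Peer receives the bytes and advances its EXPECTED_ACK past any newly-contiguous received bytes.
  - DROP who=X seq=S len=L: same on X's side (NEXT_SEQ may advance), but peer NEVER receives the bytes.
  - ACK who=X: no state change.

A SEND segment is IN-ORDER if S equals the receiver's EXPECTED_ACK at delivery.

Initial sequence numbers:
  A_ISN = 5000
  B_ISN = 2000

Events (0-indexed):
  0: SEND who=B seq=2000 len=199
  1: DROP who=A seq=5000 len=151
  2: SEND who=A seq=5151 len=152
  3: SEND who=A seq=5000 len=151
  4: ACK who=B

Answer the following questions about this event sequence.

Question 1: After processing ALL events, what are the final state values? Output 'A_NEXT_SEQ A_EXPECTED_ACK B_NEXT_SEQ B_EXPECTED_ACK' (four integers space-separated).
After event 0: A_seq=5000 A_ack=2199 B_seq=2199 B_ack=5000
After event 1: A_seq=5151 A_ack=2199 B_seq=2199 B_ack=5000
After event 2: A_seq=5303 A_ack=2199 B_seq=2199 B_ack=5000
After event 3: A_seq=5303 A_ack=2199 B_seq=2199 B_ack=5303
After event 4: A_seq=5303 A_ack=2199 B_seq=2199 B_ack=5303

Answer: 5303 2199 2199 5303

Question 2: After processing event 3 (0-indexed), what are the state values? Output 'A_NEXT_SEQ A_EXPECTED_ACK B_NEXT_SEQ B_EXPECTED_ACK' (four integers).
After event 0: A_seq=5000 A_ack=2199 B_seq=2199 B_ack=5000
After event 1: A_seq=5151 A_ack=2199 B_seq=2199 B_ack=5000
After event 2: A_seq=5303 A_ack=2199 B_seq=2199 B_ack=5000
After event 3: A_seq=5303 A_ack=2199 B_seq=2199 B_ack=5303

5303 2199 2199 5303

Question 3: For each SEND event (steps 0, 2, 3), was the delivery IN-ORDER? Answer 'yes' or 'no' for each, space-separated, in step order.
Step 0: SEND seq=2000 -> in-order
Step 2: SEND seq=5151 -> out-of-order
Step 3: SEND seq=5000 -> in-order

Answer: yes no yes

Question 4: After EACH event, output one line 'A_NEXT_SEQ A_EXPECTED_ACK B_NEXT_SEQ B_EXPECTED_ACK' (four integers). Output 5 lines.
5000 2199 2199 5000
5151 2199 2199 5000
5303 2199 2199 5000
5303 2199 2199 5303
5303 2199 2199 5303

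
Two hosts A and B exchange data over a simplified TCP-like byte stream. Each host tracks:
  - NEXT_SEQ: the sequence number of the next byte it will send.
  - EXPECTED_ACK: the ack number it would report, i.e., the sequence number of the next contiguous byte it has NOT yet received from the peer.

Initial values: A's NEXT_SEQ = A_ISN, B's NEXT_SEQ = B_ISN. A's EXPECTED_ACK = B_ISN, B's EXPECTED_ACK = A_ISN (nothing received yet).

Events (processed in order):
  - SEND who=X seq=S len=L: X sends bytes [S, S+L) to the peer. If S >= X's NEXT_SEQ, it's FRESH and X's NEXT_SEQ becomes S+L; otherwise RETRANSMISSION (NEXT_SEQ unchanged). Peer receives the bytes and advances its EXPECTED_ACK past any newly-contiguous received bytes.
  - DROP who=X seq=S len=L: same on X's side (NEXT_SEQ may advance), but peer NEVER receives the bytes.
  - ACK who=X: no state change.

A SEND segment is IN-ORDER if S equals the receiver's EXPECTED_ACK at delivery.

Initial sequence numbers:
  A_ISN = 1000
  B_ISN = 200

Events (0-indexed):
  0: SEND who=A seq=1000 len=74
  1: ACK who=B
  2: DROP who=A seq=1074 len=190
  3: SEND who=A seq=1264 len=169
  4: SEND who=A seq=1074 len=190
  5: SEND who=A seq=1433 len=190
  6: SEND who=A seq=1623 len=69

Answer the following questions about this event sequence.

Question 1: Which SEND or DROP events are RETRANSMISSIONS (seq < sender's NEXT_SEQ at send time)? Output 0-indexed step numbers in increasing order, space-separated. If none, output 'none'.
Step 0: SEND seq=1000 -> fresh
Step 2: DROP seq=1074 -> fresh
Step 3: SEND seq=1264 -> fresh
Step 4: SEND seq=1074 -> retransmit
Step 5: SEND seq=1433 -> fresh
Step 6: SEND seq=1623 -> fresh

Answer: 4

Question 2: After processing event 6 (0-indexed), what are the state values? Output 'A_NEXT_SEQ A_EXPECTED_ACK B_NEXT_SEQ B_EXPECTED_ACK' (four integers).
After event 0: A_seq=1074 A_ack=200 B_seq=200 B_ack=1074
After event 1: A_seq=1074 A_ack=200 B_seq=200 B_ack=1074
After event 2: A_seq=1264 A_ack=200 B_seq=200 B_ack=1074
After event 3: A_seq=1433 A_ack=200 B_seq=200 B_ack=1074
After event 4: A_seq=1433 A_ack=200 B_seq=200 B_ack=1433
After event 5: A_seq=1623 A_ack=200 B_seq=200 B_ack=1623
After event 6: A_seq=1692 A_ack=200 B_seq=200 B_ack=1692

1692 200 200 1692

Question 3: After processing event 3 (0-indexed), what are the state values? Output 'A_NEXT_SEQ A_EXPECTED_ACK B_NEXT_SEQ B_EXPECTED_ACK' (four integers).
After event 0: A_seq=1074 A_ack=200 B_seq=200 B_ack=1074
After event 1: A_seq=1074 A_ack=200 B_seq=200 B_ack=1074
After event 2: A_seq=1264 A_ack=200 B_seq=200 B_ack=1074
After event 3: A_seq=1433 A_ack=200 B_seq=200 B_ack=1074

1433 200 200 1074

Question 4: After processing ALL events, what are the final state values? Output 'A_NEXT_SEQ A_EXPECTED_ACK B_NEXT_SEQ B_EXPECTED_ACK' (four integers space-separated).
Answer: 1692 200 200 1692

Derivation:
After event 0: A_seq=1074 A_ack=200 B_seq=200 B_ack=1074
After event 1: A_seq=1074 A_ack=200 B_seq=200 B_ack=1074
After event 2: A_seq=1264 A_ack=200 B_seq=200 B_ack=1074
After event 3: A_seq=1433 A_ack=200 B_seq=200 B_ack=1074
After event 4: A_seq=1433 A_ack=200 B_seq=200 B_ack=1433
After event 5: A_seq=1623 A_ack=200 B_seq=200 B_ack=1623
After event 6: A_seq=1692 A_ack=200 B_seq=200 B_ack=1692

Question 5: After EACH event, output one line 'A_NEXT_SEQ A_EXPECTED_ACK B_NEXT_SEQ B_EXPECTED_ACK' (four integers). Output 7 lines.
1074 200 200 1074
1074 200 200 1074
1264 200 200 1074
1433 200 200 1074
1433 200 200 1433
1623 200 200 1623
1692 200 200 1692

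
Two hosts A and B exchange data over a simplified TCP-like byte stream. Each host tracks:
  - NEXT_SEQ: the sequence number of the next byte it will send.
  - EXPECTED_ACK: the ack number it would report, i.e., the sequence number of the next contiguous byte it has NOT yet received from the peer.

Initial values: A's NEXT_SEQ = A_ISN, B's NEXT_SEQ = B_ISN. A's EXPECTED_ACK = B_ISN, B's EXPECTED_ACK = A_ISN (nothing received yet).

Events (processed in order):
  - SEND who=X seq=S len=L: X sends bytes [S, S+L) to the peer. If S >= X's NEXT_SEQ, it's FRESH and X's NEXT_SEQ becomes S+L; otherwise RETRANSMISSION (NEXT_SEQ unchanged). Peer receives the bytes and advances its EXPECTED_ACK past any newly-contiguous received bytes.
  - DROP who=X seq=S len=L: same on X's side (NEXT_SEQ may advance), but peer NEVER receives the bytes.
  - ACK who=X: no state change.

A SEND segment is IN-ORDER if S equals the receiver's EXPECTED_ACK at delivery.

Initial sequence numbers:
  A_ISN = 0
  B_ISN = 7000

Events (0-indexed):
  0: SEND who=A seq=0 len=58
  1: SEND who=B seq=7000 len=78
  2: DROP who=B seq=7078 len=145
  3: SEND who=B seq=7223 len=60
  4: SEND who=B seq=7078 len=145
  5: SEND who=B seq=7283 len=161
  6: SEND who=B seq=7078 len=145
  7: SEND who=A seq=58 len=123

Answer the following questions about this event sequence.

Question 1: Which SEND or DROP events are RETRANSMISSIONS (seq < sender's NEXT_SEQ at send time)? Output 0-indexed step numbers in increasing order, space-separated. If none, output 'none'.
Answer: 4 6

Derivation:
Step 0: SEND seq=0 -> fresh
Step 1: SEND seq=7000 -> fresh
Step 2: DROP seq=7078 -> fresh
Step 3: SEND seq=7223 -> fresh
Step 4: SEND seq=7078 -> retransmit
Step 5: SEND seq=7283 -> fresh
Step 6: SEND seq=7078 -> retransmit
Step 7: SEND seq=58 -> fresh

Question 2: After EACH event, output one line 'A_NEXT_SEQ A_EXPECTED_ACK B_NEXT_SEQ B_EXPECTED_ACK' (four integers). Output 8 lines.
58 7000 7000 58
58 7078 7078 58
58 7078 7223 58
58 7078 7283 58
58 7283 7283 58
58 7444 7444 58
58 7444 7444 58
181 7444 7444 181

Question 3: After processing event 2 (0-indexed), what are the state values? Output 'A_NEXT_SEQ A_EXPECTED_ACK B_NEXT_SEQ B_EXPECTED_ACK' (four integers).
After event 0: A_seq=58 A_ack=7000 B_seq=7000 B_ack=58
After event 1: A_seq=58 A_ack=7078 B_seq=7078 B_ack=58
After event 2: A_seq=58 A_ack=7078 B_seq=7223 B_ack=58

58 7078 7223 58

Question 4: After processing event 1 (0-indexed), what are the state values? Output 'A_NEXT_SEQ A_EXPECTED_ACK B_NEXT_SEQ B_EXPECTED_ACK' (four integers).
After event 0: A_seq=58 A_ack=7000 B_seq=7000 B_ack=58
After event 1: A_seq=58 A_ack=7078 B_seq=7078 B_ack=58

58 7078 7078 58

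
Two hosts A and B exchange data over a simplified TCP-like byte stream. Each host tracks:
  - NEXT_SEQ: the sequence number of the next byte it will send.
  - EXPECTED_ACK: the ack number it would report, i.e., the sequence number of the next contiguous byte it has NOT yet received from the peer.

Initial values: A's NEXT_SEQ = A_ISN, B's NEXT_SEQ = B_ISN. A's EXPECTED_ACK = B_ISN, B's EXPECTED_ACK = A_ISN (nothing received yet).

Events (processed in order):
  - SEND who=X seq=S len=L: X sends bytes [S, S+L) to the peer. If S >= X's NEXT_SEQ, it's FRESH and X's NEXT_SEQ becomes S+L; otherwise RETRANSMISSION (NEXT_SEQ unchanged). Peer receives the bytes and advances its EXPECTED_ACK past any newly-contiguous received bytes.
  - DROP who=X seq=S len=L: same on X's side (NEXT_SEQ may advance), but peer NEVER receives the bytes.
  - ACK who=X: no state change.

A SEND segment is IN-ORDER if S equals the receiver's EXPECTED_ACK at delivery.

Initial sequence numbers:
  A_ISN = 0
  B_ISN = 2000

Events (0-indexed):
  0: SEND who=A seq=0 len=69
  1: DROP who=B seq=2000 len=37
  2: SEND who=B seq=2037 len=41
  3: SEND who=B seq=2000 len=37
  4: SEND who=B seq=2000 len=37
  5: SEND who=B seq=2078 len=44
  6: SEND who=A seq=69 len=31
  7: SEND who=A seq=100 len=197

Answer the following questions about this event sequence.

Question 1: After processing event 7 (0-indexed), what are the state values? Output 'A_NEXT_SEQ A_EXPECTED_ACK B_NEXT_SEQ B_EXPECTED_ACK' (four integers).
After event 0: A_seq=69 A_ack=2000 B_seq=2000 B_ack=69
After event 1: A_seq=69 A_ack=2000 B_seq=2037 B_ack=69
After event 2: A_seq=69 A_ack=2000 B_seq=2078 B_ack=69
After event 3: A_seq=69 A_ack=2078 B_seq=2078 B_ack=69
After event 4: A_seq=69 A_ack=2078 B_seq=2078 B_ack=69
After event 5: A_seq=69 A_ack=2122 B_seq=2122 B_ack=69
After event 6: A_seq=100 A_ack=2122 B_seq=2122 B_ack=100
After event 7: A_seq=297 A_ack=2122 B_seq=2122 B_ack=297

297 2122 2122 297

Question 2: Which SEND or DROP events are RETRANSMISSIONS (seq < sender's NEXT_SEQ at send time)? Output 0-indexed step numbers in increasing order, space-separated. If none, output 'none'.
Step 0: SEND seq=0 -> fresh
Step 1: DROP seq=2000 -> fresh
Step 2: SEND seq=2037 -> fresh
Step 3: SEND seq=2000 -> retransmit
Step 4: SEND seq=2000 -> retransmit
Step 5: SEND seq=2078 -> fresh
Step 6: SEND seq=69 -> fresh
Step 7: SEND seq=100 -> fresh

Answer: 3 4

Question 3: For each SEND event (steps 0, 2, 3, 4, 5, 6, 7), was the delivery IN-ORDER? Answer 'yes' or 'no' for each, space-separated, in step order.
Answer: yes no yes no yes yes yes

Derivation:
Step 0: SEND seq=0 -> in-order
Step 2: SEND seq=2037 -> out-of-order
Step 3: SEND seq=2000 -> in-order
Step 4: SEND seq=2000 -> out-of-order
Step 5: SEND seq=2078 -> in-order
Step 6: SEND seq=69 -> in-order
Step 7: SEND seq=100 -> in-order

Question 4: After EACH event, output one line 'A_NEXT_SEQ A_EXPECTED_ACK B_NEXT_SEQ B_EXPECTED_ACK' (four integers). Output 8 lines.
69 2000 2000 69
69 2000 2037 69
69 2000 2078 69
69 2078 2078 69
69 2078 2078 69
69 2122 2122 69
100 2122 2122 100
297 2122 2122 297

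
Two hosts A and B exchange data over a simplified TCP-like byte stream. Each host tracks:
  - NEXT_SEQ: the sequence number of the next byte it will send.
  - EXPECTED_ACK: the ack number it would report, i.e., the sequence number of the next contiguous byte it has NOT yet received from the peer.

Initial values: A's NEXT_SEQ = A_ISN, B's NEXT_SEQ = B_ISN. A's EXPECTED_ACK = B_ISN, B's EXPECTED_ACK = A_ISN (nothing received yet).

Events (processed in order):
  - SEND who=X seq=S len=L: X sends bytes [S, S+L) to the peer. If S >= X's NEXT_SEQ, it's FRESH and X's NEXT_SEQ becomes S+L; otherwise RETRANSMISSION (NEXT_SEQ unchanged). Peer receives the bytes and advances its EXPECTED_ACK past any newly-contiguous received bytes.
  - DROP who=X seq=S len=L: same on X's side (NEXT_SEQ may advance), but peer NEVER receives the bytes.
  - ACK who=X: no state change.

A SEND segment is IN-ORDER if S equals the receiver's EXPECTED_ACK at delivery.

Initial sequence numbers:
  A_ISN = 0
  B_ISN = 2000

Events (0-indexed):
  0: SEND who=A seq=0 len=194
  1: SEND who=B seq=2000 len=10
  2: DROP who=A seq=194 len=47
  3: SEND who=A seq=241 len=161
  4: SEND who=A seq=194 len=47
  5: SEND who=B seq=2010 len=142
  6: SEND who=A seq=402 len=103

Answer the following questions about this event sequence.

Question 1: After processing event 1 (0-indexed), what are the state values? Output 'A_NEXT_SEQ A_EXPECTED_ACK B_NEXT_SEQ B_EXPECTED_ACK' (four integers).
After event 0: A_seq=194 A_ack=2000 B_seq=2000 B_ack=194
After event 1: A_seq=194 A_ack=2010 B_seq=2010 B_ack=194

194 2010 2010 194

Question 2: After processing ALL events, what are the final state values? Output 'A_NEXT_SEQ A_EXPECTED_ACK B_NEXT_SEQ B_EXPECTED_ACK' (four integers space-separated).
After event 0: A_seq=194 A_ack=2000 B_seq=2000 B_ack=194
After event 1: A_seq=194 A_ack=2010 B_seq=2010 B_ack=194
After event 2: A_seq=241 A_ack=2010 B_seq=2010 B_ack=194
After event 3: A_seq=402 A_ack=2010 B_seq=2010 B_ack=194
After event 4: A_seq=402 A_ack=2010 B_seq=2010 B_ack=402
After event 5: A_seq=402 A_ack=2152 B_seq=2152 B_ack=402
After event 6: A_seq=505 A_ack=2152 B_seq=2152 B_ack=505

Answer: 505 2152 2152 505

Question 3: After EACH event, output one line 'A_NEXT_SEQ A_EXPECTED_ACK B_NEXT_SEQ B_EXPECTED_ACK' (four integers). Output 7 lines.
194 2000 2000 194
194 2010 2010 194
241 2010 2010 194
402 2010 2010 194
402 2010 2010 402
402 2152 2152 402
505 2152 2152 505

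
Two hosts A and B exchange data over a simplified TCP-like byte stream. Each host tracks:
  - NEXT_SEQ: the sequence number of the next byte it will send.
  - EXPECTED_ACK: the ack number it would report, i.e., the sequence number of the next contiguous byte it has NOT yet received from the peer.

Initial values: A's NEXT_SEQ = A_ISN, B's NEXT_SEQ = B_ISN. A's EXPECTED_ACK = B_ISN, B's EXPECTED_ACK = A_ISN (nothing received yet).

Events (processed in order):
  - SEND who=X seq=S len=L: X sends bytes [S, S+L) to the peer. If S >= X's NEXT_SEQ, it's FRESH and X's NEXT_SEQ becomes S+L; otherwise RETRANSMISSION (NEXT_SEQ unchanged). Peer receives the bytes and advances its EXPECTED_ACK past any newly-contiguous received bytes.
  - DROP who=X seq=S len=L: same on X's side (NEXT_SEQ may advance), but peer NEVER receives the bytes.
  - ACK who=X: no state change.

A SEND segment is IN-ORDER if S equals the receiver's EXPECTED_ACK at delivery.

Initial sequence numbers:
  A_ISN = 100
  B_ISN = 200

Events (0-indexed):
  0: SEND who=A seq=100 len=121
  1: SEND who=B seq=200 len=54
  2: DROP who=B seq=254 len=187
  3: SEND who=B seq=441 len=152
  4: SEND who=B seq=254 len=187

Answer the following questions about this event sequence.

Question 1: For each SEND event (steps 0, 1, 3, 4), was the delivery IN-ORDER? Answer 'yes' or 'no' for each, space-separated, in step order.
Answer: yes yes no yes

Derivation:
Step 0: SEND seq=100 -> in-order
Step 1: SEND seq=200 -> in-order
Step 3: SEND seq=441 -> out-of-order
Step 4: SEND seq=254 -> in-order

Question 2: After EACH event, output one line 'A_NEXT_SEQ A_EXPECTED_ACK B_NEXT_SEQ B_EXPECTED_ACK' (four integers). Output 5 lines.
221 200 200 221
221 254 254 221
221 254 441 221
221 254 593 221
221 593 593 221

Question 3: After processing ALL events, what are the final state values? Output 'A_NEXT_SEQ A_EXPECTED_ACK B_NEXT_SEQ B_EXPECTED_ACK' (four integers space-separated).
After event 0: A_seq=221 A_ack=200 B_seq=200 B_ack=221
After event 1: A_seq=221 A_ack=254 B_seq=254 B_ack=221
After event 2: A_seq=221 A_ack=254 B_seq=441 B_ack=221
After event 3: A_seq=221 A_ack=254 B_seq=593 B_ack=221
After event 4: A_seq=221 A_ack=593 B_seq=593 B_ack=221

Answer: 221 593 593 221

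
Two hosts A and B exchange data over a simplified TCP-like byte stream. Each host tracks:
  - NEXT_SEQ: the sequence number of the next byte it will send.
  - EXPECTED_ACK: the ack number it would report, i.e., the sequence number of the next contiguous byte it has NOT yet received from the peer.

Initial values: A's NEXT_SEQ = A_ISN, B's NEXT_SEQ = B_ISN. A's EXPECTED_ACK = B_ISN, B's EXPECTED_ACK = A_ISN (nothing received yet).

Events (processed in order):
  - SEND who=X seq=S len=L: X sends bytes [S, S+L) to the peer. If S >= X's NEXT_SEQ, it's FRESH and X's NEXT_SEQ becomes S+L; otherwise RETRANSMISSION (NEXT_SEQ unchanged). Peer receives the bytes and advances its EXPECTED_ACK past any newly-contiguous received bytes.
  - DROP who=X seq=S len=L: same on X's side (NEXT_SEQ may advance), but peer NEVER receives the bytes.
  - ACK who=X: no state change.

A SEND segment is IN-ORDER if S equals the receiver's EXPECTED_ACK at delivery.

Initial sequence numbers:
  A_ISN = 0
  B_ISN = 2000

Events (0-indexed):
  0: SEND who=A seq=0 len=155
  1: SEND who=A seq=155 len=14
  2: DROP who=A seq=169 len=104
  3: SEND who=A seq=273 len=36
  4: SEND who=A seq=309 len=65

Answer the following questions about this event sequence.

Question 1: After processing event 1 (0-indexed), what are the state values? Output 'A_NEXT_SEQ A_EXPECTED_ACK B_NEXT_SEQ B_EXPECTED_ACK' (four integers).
After event 0: A_seq=155 A_ack=2000 B_seq=2000 B_ack=155
After event 1: A_seq=169 A_ack=2000 B_seq=2000 B_ack=169

169 2000 2000 169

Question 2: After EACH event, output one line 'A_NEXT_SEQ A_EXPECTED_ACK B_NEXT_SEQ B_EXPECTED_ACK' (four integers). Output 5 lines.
155 2000 2000 155
169 2000 2000 169
273 2000 2000 169
309 2000 2000 169
374 2000 2000 169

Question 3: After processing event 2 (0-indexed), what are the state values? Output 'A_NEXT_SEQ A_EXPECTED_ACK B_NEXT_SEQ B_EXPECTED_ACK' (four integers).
After event 0: A_seq=155 A_ack=2000 B_seq=2000 B_ack=155
After event 1: A_seq=169 A_ack=2000 B_seq=2000 B_ack=169
After event 2: A_seq=273 A_ack=2000 B_seq=2000 B_ack=169

273 2000 2000 169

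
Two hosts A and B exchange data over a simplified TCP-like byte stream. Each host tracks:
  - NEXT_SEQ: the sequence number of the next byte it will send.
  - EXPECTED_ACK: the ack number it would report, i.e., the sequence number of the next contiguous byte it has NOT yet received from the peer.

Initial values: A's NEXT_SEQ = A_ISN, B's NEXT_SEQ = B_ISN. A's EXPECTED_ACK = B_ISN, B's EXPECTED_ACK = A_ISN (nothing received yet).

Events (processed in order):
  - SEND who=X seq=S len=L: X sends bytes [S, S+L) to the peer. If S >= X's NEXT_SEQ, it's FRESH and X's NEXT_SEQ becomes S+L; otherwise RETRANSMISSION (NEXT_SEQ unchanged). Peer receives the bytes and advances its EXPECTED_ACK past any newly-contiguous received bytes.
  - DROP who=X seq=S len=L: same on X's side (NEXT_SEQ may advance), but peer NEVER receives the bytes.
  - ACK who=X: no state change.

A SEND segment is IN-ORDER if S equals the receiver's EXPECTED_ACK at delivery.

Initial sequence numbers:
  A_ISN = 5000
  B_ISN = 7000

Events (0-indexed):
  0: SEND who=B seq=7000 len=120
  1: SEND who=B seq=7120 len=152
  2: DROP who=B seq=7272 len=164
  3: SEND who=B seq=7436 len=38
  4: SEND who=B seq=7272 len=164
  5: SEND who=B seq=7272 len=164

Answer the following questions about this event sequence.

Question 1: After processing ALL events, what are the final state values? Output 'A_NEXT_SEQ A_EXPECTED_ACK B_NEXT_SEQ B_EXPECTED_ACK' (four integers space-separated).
Answer: 5000 7474 7474 5000

Derivation:
After event 0: A_seq=5000 A_ack=7120 B_seq=7120 B_ack=5000
After event 1: A_seq=5000 A_ack=7272 B_seq=7272 B_ack=5000
After event 2: A_seq=5000 A_ack=7272 B_seq=7436 B_ack=5000
After event 3: A_seq=5000 A_ack=7272 B_seq=7474 B_ack=5000
After event 4: A_seq=5000 A_ack=7474 B_seq=7474 B_ack=5000
After event 5: A_seq=5000 A_ack=7474 B_seq=7474 B_ack=5000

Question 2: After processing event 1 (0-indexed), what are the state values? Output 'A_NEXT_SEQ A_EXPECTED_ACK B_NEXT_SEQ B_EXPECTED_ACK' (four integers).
After event 0: A_seq=5000 A_ack=7120 B_seq=7120 B_ack=5000
After event 1: A_seq=5000 A_ack=7272 B_seq=7272 B_ack=5000

5000 7272 7272 5000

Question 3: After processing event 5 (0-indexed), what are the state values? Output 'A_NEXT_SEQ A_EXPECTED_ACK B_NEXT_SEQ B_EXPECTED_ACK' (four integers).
After event 0: A_seq=5000 A_ack=7120 B_seq=7120 B_ack=5000
After event 1: A_seq=5000 A_ack=7272 B_seq=7272 B_ack=5000
After event 2: A_seq=5000 A_ack=7272 B_seq=7436 B_ack=5000
After event 3: A_seq=5000 A_ack=7272 B_seq=7474 B_ack=5000
After event 4: A_seq=5000 A_ack=7474 B_seq=7474 B_ack=5000
After event 5: A_seq=5000 A_ack=7474 B_seq=7474 B_ack=5000

5000 7474 7474 5000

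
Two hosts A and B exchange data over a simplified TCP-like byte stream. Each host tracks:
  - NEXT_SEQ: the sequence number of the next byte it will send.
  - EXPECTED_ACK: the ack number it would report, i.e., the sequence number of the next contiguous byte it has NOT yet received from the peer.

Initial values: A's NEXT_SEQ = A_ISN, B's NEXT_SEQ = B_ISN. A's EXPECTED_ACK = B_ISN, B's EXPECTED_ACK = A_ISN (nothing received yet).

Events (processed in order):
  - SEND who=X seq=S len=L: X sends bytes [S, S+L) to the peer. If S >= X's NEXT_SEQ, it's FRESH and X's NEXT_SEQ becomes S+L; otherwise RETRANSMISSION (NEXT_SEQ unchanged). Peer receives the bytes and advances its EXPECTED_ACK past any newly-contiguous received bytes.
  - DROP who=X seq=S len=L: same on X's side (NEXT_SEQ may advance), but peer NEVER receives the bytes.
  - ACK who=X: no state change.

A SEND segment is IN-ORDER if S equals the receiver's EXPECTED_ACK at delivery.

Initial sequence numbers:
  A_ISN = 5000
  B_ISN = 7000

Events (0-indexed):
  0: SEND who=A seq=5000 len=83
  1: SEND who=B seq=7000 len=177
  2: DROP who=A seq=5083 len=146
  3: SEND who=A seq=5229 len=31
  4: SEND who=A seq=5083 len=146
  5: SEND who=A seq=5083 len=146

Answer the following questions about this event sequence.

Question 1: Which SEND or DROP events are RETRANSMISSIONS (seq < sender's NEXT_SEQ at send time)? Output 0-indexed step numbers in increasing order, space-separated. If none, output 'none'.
Step 0: SEND seq=5000 -> fresh
Step 1: SEND seq=7000 -> fresh
Step 2: DROP seq=5083 -> fresh
Step 3: SEND seq=5229 -> fresh
Step 4: SEND seq=5083 -> retransmit
Step 5: SEND seq=5083 -> retransmit

Answer: 4 5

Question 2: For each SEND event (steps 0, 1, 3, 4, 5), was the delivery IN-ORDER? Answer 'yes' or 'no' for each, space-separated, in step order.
Answer: yes yes no yes no

Derivation:
Step 0: SEND seq=5000 -> in-order
Step 1: SEND seq=7000 -> in-order
Step 3: SEND seq=5229 -> out-of-order
Step 4: SEND seq=5083 -> in-order
Step 5: SEND seq=5083 -> out-of-order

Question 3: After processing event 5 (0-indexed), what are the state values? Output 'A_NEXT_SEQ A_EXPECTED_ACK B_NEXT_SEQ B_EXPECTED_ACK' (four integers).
After event 0: A_seq=5083 A_ack=7000 B_seq=7000 B_ack=5083
After event 1: A_seq=5083 A_ack=7177 B_seq=7177 B_ack=5083
After event 2: A_seq=5229 A_ack=7177 B_seq=7177 B_ack=5083
After event 3: A_seq=5260 A_ack=7177 B_seq=7177 B_ack=5083
After event 4: A_seq=5260 A_ack=7177 B_seq=7177 B_ack=5260
After event 5: A_seq=5260 A_ack=7177 B_seq=7177 B_ack=5260

5260 7177 7177 5260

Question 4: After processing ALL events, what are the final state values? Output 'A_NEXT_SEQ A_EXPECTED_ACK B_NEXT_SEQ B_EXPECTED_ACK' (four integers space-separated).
After event 0: A_seq=5083 A_ack=7000 B_seq=7000 B_ack=5083
After event 1: A_seq=5083 A_ack=7177 B_seq=7177 B_ack=5083
After event 2: A_seq=5229 A_ack=7177 B_seq=7177 B_ack=5083
After event 3: A_seq=5260 A_ack=7177 B_seq=7177 B_ack=5083
After event 4: A_seq=5260 A_ack=7177 B_seq=7177 B_ack=5260
After event 5: A_seq=5260 A_ack=7177 B_seq=7177 B_ack=5260

Answer: 5260 7177 7177 5260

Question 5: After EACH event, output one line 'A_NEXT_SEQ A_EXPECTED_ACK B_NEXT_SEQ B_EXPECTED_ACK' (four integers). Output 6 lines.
5083 7000 7000 5083
5083 7177 7177 5083
5229 7177 7177 5083
5260 7177 7177 5083
5260 7177 7177 5260
5260 7177 7177 5260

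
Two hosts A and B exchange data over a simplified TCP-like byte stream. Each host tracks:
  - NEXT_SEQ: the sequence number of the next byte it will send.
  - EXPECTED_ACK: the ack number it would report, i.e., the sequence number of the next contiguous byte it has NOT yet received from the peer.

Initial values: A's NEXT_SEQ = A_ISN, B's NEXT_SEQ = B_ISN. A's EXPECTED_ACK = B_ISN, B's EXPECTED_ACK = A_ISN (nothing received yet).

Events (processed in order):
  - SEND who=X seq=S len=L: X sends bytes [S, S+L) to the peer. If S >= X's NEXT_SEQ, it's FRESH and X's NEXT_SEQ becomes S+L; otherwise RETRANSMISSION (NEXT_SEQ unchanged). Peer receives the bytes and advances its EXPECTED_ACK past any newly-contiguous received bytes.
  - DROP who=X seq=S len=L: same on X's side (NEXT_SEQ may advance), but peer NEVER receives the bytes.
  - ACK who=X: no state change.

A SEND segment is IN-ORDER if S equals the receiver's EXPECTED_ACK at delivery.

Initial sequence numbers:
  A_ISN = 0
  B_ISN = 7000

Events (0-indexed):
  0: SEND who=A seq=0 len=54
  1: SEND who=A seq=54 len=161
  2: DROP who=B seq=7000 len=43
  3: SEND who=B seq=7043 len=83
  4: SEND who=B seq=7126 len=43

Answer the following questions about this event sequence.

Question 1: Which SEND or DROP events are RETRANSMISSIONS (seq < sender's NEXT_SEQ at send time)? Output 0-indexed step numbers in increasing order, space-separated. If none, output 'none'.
Answer: none

Derivation:
Step 0: SEND seq=0 -> fresh
Step 1: SEND seq=54 -> fresh
Step 2: DROP seq=7000 -> fresh
Step 3: SEND seq=7043 -> fresh
Step 4: SEND seq=7126 -> fresh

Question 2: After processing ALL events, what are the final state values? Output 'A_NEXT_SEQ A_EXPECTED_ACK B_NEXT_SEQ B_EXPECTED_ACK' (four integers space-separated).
Answer: 215 7000 7169 215

Derivation:
After event 0: A_seq=54 A_ack=7000 B_seq=7000 B_ack=54
After event 1: A_seq=215 A_ack=7000 B_seq=7000 B_ack=215
After event 2: A_seq=215 A_ack=7000 B_seq=7043 B_ack=215
After event 3: A_seq=215 A_ack=7000 B_seq=7126 B_ack=215
After event 4: A_seq=215 A_ack=7000 B_seq=7169 B_ack=215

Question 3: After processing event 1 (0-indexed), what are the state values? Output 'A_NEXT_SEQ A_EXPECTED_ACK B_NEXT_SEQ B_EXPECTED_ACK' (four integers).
After event 0: A_seq=54 A_ack=7000 B_seq=7000 B_ack=54
After event 1: A_seq=215 A_ack=7000 B_seq=7000 B_ack=215

215 7000 7000 215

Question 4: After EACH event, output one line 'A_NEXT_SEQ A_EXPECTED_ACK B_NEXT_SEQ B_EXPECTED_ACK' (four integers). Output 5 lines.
54 7000 7000 54
215 7000 7000 215
215 7000 7043 215
215 7000 7126 215
215 7000 7169 215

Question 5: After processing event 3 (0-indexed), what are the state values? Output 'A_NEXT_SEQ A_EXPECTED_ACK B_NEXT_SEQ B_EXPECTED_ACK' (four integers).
After event 0: A_seq=54 A_ack=7000 B_seq=7000 B_ack=54
After event 1: A_seq=215 A_ack=7000 B_seq=7000 B_ack=215
After event 2: A_seq=215 A_ack=7000 B_seq=7043 B_ack=215
After event 3: A_seq=215 A_ack=7000 B_seq=7126 B_ack=215

215 7000 7126 215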